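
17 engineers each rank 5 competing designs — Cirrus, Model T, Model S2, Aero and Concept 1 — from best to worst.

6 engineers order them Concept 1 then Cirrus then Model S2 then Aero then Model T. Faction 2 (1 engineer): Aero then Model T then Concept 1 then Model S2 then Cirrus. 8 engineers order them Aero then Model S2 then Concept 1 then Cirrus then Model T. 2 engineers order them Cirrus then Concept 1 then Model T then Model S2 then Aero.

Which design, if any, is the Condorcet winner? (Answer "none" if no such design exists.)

Aero

Head-to-head results (17 engineers):
Cirrus vs Model T: Cirrus, 16–1.
Cirrus vs Model S2: 6+2 = 8 for Cirrus, 9 for Model S2 — Model S2 by 9–8.
Cirrus vs Aero: Aero, 9–8.
Cirrus–Concept 1: Concept 1 15–2.
Model T–Model S2: Model S2 14–3.
Model T–Aero: Aero 15–2.
Model T–Concept 1: Concept 1 16–1.
Model S2–Aero: Aero 9–8.
Model S2 vs Concept 1: Model S2 preferred on 8 ballots; Concept 1 wins 9–8.
Aero vs Concept 1: Aero wins 9–8.
Aero wins every pairwise contest, so Aero is the Condorcet winner.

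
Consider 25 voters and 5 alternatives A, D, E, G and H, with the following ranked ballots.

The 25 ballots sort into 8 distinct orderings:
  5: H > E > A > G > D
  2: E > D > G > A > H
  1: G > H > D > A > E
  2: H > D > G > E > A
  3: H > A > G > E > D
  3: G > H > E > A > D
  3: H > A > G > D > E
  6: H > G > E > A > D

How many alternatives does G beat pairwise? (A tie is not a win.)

G against each rival (25 voters):
G vs A: G wins 14–11.
G–D: G 21–4.
G vs E: G wins 18–7.
G vs H: G is ranked higher on 2+1+3 = 6 ballots, H on 19. H wins 19–6.
G beats A, D, E; loses to H — 3 pairwise wins.

3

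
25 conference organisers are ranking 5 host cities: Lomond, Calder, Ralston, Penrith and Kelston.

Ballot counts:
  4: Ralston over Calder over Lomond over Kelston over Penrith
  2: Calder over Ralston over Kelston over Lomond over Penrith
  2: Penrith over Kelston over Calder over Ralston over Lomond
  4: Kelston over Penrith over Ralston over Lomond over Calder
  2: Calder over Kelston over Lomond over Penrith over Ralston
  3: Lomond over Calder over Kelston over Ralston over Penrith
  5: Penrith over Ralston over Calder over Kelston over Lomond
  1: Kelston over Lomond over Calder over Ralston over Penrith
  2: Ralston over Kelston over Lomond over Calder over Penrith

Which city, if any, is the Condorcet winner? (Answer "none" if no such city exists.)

Pairwise majorities:
Lomond vs Calder: Calder wins 15–10.
Lomond–Ralston: Ralston 19–6.
Lomond–Penrith: Lomond 14–11.
Lomond–Kelston: Kelston 18–7.
Calder vs Ralston: Calder is ranked higher on 2+2+2+3+1 = 10 ballots, Ralston on 15. Ralston wins 15–10.
Calder vs Penrith: Calder is ranked higher on 4+2+2+3+1+2 = 14 ballots, Penrith on 11. Calder wins 14–11.
Calder–Kelston: Calder 16–9.
Ralston vs Penrith: Penrith, 13–12.
Ralston vs Kelston: Ralston is ranked higher on 4+2+5+2 = 13 ballots, Kelston on 12. Ralston wins 13–12.
Penrith vs Kelston: Kelston wins 18–7.
Each city drops at least one matchup (Lomond loses to Calder; Calder loses to Ralston; Ralston loses to Penrith; Penrith loses to Lomond; Kelston loses to Calder); the cycle Lomond > Penrith > Ralston > Lomond rules out a Condorcet winner.

none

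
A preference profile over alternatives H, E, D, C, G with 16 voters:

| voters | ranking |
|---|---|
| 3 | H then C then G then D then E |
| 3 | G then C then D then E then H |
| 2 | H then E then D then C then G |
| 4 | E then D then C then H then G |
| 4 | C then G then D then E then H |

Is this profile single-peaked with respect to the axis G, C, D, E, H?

Axis positions: G=1, C=2, D=3, E=4, H=5.
Cluster 1: ranking walks positions 5-2-1-3-4; C is ranked above E even though E lies between C and the peak H on the axis — preferences dip and rise again. Not single-peaked.
Cluster 2 (peak G at position 1): ranking walks positions 1-2-3-4-5, expanding outward from the peak — single-peaked.
Cluster 3 (peak H at position 5): ranking walks positions 5-4-3-2-1, expanding outward from the peak — single-peaked.
Cluster 4 (peak E at position 4): ranking walks positions 4-3-2-5-1, expanding outward from the peak — single-peaked.
Cluster 5 (peak C at position 2): ranking walks positions 2-1-3-4-5, expanding outward from the peak — single-peaked.
Cluster 1 violates single-peakedness, so the profile is not single-peaked on this axis.

no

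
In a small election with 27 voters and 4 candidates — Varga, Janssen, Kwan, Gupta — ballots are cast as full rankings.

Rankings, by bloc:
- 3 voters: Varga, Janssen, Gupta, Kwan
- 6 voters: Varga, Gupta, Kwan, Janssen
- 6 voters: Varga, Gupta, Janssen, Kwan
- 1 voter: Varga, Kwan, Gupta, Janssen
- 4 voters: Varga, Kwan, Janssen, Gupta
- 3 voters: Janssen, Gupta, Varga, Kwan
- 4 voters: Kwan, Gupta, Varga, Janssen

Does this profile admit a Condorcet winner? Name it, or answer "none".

Varga

Pairwise majorities:
Varga vs Janssen: 24 to 3, Varga.
Varga vs Kwan: Varga is ranked higher on 3+6+6+1+4+3 = 23 ballots, Kwan on 4. Varga wins 23–4.
Varga vs Gupta: 20 to 7, Varga.
Janssen vs Kwan: 12 to 15, Kwan.
Janssen vs Gupta: 10 to 17, Gupta.
Kwan vs Gupta: 9 to 18, Gupta.
Only Varga has no losses; Varga is the Condorcet winner.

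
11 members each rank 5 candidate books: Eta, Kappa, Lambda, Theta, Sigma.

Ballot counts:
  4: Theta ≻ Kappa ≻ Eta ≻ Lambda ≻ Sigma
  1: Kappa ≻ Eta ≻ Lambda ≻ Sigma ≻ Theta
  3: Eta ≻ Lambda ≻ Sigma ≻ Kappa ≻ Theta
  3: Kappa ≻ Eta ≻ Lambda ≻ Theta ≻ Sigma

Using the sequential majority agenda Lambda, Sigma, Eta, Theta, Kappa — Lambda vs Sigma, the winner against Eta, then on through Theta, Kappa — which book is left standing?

Round 1: Lambda vs Sigma — 11–0, Lambda advances.
Round 2: Lambda vs Eta — 0–11, Eta advances.
Round 3: Eta vs Theta — 7–4, Eta advances.
Round 4: Eta vs Kappa — 3–8, Kappa advances.
The agenda winner is Kappa.

Kappa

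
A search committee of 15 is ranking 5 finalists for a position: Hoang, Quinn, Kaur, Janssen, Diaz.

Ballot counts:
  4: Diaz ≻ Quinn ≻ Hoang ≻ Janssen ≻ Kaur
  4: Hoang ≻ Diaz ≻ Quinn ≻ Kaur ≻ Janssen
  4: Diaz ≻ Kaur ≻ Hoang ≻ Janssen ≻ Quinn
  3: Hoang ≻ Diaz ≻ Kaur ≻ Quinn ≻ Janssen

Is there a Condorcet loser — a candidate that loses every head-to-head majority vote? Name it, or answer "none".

Janssen

Head-to-head results (15 committee members):
Hoang vs Quinn: Hoang is ranked higher on 4+4+3 = 11 ballots, Quinn on 4. Hoang wins 11–4.
Hoang vs Kaur: 4+4+3 = 11 for Hoang, 4 for Kaur — Hoang by 11–4.
Hoang vs Janssen: Hoang wins 15–0.
Hoang–Diaz: Diaz 8–7.
Quinn vs Kaur: Quinn, 8–7.
Quinn vs Janssen: 4+4+3 = 11 for Quinn, 4 for Janssen — Quinn by 11–4.
Quinn vs Diaz: Quinn preferred on 0 ballots; Diaz wins 15–0.
Kaur vs Janssen: Kaur preferred on 4+4+3 = 11 ballots; Kaur wins 11–4.
Kaur vs Diaz: Diaz, 15–0.
Janssen vs Diaz: Janssen is ranked higher on 0 ballots, Diaz on 15. Diaz wins 15–0.
Janssen loses to every other candidate — it is the Condorcet loser.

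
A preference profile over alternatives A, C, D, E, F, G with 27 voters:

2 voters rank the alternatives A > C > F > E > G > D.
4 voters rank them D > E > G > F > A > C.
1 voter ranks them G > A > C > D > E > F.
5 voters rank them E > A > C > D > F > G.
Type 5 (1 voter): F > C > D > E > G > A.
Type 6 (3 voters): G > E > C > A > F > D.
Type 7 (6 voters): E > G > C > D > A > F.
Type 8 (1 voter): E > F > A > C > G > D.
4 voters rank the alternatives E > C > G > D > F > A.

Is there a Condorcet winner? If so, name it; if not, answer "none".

E

Head-to-head results (27 voters):
A vs C: C wins 14–13.
A–D: D 15–12.
A vs E: E, 24–3.
A vs F: A, 17–10.
A vs G: G, 19–8.
C–D: C 23–4.
C vs E: E, 23–4.
C–F: C 21–6.
C vs G: G, 14–13.
D vs E: E wins 21–6.
D–F: D 20–7.
D vs G: G, 17–10.
E vs F: E, 24–3.
E–G: E 23–4.
F vs G: G wins 18–9.
E wins every pairwise contest, so E is the Condorcet winner.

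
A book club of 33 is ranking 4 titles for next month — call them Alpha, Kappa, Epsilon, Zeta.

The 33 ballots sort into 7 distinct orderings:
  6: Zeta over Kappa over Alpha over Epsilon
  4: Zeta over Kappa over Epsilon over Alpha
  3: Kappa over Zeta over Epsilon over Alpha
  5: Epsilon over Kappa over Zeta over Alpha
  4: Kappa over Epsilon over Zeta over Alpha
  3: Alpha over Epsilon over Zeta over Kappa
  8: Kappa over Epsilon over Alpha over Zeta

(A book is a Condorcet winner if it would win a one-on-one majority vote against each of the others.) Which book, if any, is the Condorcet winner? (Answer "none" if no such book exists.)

Check each pair by majority over 33 ballots:
Alpha vs Kappa: Alpha is ranked higher on 3 ballots, Kappa on 30. Kappa wins 30–3.
Alpha vs Epsilon: 6+3 = 9 for Alpha, 24 for Epsilon — Epsilon by 24–9.
Alpha vs Zeta: 3+8 = 11 for Alpha, 22 for Zeta — Zeta by 22–11.
Kappa vs Epsilon: Kappa is ranked higher on 6+4+3+4+8 = 25 ballots, Epsilon on 8. Kappa wins 25–8.
Kappa vs Zeta: 20 to 13, Kappa.
Epsilon vs Zeta: 20 to 13, Epsilon.
Kappa defeats every rival head-to-head and is the Condorcet winner.

Kappa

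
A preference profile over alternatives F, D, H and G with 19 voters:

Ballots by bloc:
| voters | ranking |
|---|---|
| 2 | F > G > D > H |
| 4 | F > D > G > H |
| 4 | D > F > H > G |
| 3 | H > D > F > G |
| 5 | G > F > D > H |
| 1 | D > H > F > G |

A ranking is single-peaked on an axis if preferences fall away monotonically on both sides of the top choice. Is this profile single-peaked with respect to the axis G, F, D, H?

yes

Axis positions: G=1, F=2, D=3, H=4.
Bloc 1 (peak F at position 2): ranking walks positions 2-1-3-4, expanding outward from the peak — single-peaked.
Bloc 2 (peak F at position 2): ranking walks positions 2-3-1-4, expanding outward from the peak — single-peaked.
Bloc 3 (peak D at position 3): ranking walks positions 3-2-4-1, expanding outward from the peak — single-peaked.
Bloc 4 (peak H at position 4): ranking walks positions 4-3-2-1, expanding outward from the peak — single-peaked.
Bloc 5 (peak G at position 1): ranking walks positions 1-2-3-4, expanding outward from the peak — single-peaked.
Bloc 6 (peak D at position 3): ranking walks positions 3-4-2-1, expanding outward from the peak — single-peaked.
Every ranking is single-peaked on this axis.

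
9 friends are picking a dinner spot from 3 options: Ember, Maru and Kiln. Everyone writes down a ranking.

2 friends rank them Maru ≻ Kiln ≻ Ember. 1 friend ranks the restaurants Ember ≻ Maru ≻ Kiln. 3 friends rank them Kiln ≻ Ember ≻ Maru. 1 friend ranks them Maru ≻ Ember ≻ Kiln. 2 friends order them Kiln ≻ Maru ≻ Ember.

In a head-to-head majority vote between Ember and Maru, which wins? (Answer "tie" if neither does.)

Ballots ranking Ember above Maru: 1 + 3 = 4.
Ballots ranking Maru above Ember: 9 − 4 = 5.
Maru wins the head-to-head 5–4.

Maru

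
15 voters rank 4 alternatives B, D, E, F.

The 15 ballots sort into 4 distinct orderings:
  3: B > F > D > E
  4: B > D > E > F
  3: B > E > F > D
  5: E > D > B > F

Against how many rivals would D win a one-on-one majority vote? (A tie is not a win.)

D against each rival (15 voters):
D vs B: 5 to 10, B.
D vs E: D preferred on 3+4 = 7 ballots; E wins 8–7.
D vs F: D wins 9–6.
D beats F; loses to B, E — 1 pairwise win.

1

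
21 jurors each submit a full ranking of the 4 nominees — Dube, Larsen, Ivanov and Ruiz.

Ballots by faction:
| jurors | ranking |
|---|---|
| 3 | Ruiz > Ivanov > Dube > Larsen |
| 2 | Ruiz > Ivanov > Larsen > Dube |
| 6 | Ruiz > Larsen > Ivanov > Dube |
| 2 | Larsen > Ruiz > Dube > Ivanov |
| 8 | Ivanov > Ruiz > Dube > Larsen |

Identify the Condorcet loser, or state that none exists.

Head-to-head results (21 jurors):
Dube vs Larsen: Dube preferred on 3+8 = 11 ballots; Dube wins 11–10.
Dube–Ivanov: Ivanov 19–2.
Dube vs Ruiz: Ruiz wins 21–0.
Larsen vs Ivanov: Ivanov, 13–8.
Larsen vs Ruiz: 2 to 19, Ruiz.
Ivanov vs Ruiz: 8 for Ivanov, 13 for Ruiz — Ruiz by 13–8.
Larsen loses to every other nominee — it is the Condorcet loser.

Larsen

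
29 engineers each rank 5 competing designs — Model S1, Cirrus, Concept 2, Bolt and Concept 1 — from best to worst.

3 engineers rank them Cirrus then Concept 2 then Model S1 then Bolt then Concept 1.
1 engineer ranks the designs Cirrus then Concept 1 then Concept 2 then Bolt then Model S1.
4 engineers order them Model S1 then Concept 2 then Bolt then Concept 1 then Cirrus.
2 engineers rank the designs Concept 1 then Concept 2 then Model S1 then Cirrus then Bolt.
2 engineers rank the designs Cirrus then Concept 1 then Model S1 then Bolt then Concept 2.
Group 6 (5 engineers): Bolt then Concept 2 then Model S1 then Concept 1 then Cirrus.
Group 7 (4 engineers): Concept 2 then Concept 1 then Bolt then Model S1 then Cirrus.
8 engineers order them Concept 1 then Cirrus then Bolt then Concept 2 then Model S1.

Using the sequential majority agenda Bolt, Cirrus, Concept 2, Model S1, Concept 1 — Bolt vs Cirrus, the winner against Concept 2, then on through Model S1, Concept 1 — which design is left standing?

Round 1: Bolt vs Cirrus — 13–16, Cirrus advances.
Round 2: Cirrus vs Concept 2 — 14–15, Concept 2 advances.
Round 3: Concept 2 vs Model S1 — 23–6, Concept 2 advances.
Round 4: Concept 2 vs Concept 1 — 16–13, Concept 2 advances.
Concept 2 survives the agenda.

Concept 2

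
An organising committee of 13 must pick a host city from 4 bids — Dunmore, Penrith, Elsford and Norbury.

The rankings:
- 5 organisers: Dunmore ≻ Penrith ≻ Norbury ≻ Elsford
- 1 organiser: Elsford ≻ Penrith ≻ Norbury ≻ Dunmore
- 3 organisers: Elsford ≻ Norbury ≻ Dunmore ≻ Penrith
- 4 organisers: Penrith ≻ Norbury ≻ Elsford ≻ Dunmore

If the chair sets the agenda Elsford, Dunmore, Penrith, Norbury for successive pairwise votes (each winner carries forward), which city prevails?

Penrith

Round 1: Elsford vs Dunmore — 8–5, Elsford advances.
Round 2: Elsford vs Penrith — 4–9, Penrith advances.
Round 3: Penrith vs Norbury — 10–3, Penrith advances.
The agenda winner is Penrith.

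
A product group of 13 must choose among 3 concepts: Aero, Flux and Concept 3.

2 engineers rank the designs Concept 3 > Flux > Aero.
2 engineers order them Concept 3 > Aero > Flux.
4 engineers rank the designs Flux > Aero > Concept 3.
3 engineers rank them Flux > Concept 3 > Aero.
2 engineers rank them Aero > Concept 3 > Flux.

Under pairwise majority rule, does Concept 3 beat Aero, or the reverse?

Concept 3

Ballots ranking Concept 3 above Aero: 2 + 2 + 3 = 7.
Ballots ranking Aero above Concept 3: 13 − 7 = 6.
Concept 3 wins the head-to-head 7–6.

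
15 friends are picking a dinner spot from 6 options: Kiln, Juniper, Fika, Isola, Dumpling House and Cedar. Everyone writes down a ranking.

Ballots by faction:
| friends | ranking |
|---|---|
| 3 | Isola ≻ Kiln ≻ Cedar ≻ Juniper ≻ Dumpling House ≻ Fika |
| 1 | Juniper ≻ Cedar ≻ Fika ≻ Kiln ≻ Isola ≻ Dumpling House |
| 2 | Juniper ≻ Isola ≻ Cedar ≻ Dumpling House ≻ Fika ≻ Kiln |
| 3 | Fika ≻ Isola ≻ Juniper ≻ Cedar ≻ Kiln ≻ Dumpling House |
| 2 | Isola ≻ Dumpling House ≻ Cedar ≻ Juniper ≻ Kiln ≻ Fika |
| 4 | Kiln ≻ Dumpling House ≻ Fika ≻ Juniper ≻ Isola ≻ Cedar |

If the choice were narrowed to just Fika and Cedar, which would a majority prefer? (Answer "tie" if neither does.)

Ballots ranking Fika above Cedar: 3 + 4 = 7.
Ballots ranking Cedar above Fika: 15 − 7 = 8.
Cedar wins the head-to-head 8–7.

Cedar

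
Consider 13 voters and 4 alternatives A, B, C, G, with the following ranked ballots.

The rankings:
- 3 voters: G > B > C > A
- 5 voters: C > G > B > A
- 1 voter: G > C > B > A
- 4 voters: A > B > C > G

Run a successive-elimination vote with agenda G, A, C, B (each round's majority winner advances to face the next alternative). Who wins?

B

Round 1: G vs A — 9–4, G advances.
Round 2: G vs C — 4–9, C advances.
Round 3: C vs B — 6–7, B advances.
B survives the agenda.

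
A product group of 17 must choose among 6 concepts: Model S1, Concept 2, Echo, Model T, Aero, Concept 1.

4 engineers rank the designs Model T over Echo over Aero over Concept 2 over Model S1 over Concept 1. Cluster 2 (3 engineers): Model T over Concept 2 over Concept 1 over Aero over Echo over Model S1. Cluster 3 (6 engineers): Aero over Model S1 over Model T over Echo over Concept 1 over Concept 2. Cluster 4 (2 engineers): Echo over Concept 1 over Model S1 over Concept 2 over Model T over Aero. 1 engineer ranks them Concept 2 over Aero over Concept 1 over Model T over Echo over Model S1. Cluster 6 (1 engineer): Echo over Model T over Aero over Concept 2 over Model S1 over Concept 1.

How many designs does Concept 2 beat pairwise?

Concept 2 against each rival (17 engineers):
Concept 2 vs Model S1: 9 to 8, Concept 2.
Concept 2 vs Echo: Concept 2 is ranked higher on 3+1 = 4 ballots, Echo on 13. Echo wins 13–4.
Concept 2 vs Model T: Concept 2 is ranked higher on 2+1 = 3 ballots, Model T on 14. Model T wins 14–3.
Concept 2–Aero: Aero 11–6.
Concept 2 vs Concept 1: Concept 2 is ranked higher on 4+3+1+1 = 9 ballots, Concept 1 on 8. Concept 2 wins 9–8.
Concept 2 beats Model S1, Concept 1; loses to Echo, Model T, Aero — 2 pairwise wins.

2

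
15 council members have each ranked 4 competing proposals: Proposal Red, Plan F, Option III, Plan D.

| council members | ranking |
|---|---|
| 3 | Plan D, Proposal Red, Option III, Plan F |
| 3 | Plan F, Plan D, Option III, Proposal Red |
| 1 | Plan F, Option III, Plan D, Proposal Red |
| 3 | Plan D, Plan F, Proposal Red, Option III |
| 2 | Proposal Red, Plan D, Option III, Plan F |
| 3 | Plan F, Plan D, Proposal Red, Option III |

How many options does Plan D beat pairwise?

Plan D against each rival (15 council members):
Plan D vs Proposal Red: 3+3+1+3+3 = 13 for Plan D, 2 for Proposal Red — Plan D by 13–2.
Plan D vs Plan F: Plan D, 8–7.
Plan D vs Option III: Plan D preferred on 3+3+3+2+3 = 14 ballots; Plan D wins 14–1.
Plan D beats Proposal Red, Plan F, Option III — 3 pairwise wins.

3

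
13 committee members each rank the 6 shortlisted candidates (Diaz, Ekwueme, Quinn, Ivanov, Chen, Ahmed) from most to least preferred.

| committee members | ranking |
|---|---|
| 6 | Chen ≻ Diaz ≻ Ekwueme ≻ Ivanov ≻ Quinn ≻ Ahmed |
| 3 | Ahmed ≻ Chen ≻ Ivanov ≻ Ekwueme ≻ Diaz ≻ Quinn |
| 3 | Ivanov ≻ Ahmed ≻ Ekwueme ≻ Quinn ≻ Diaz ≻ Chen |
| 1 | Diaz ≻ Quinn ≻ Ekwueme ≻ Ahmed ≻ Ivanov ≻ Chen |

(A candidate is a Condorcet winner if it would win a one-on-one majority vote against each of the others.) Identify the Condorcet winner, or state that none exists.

none

Pairwise majorities:
Diaz–Ekwueme: Diaz 7–6.
Diaz vs Quinn: Diaz wins 10–3.
Diaz–Ivanov: Diaz 7–6.
Diaz vs Chen: Chen wins 9–4.
Diaz vs Ahmed: Diaz wins 7–6.
Ekwueme vs Quinn: Ekwueme wins 12–1.
Ekwueme vs Ivanov: Ekwueme wins 7–6.
Ekwueme–Chen: Chen 9–4.
Ekwueme vs Ahmed: Ekwueme wins 7–6.
Quinn–Ivanov: Ivanov 12–1.
Quinn–Chen: Chen 9–4.
Quinn vs Ahmed: Quinn wins 7–6.
Ivanov vs Chen: Chen, 9–4.
Ivanov vs Ahmed: Ivanov wins 9–4.
Chen–Ahmed: Ahmed 7–6.
No candidate is unbeaten: Diaz loses to Chen; Ekwueme loses to Diaz; Quinn loses to Diaz; Ivanov loses to Diaz; Chen loses to Ahmed; Ahmed loses to Diaz. In particular Diaz > Ahmed > Chen > Diaz is a majority cycle — no Condorcet winner exists.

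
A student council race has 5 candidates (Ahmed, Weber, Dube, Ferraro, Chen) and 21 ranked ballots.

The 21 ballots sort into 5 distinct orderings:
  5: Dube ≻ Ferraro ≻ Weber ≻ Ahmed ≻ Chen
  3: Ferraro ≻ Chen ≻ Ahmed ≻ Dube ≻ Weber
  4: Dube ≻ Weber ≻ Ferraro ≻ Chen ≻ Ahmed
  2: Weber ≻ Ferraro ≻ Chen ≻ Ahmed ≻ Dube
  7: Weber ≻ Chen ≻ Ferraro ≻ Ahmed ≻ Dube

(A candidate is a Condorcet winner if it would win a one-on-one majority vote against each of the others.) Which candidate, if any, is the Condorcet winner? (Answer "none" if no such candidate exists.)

none

Pairwise majorities:
Ahmed–Weber: Weber 18–3.
Ahmed vs Dube: Ahmed preferred on 3+2+7 = 12 ballots; Ahmed wins 12–9.
Ahmed vs Ferraro: Ferraro, 21–0.
Ahmed–Chen: Chen 16–5.
Weber vs Dube: Weber is ranked higher on 2+7 = 9 ballots, Dube on 12. Dube wins 12–9.
Weber vs Ferraro: 4+2+7 = 13 for Weber, 8 for Ferraro — Weber by 13–8.
Weber vs Chen: Weber is ranked higher on 5+4+2+7 = 18 ballots, Chen on 3. Weber wins 18–3.
Dube vs Ferraro: Ferraro wins 12–9.
Dube vs Chen: Dube preferred on 5+4 = 9 ballots; Chen wins 12–9.
Ferraro vs Chen: 5+3+4+2 = 14 for Ferraro, 7 for Chen — Ferraro by 14–7.
Each candidate drops at least one matchup (Ahmed loses to Weber; Weber loses to Dube; Dube loses to Ahmed; Ferraro loses to Weber; Chen loses to Weber); the cycle Ahmed > Dube > Weber > Ahmed rules out a Condorcet winner.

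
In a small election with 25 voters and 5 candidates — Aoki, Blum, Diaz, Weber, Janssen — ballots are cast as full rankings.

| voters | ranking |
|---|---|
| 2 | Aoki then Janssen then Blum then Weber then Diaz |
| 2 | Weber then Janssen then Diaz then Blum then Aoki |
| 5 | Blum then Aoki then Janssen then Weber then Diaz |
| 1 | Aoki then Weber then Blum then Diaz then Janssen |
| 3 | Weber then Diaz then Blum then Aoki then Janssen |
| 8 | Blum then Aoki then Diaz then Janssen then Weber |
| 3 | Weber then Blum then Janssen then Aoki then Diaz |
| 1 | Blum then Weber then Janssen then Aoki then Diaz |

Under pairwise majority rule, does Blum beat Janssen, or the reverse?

Blum

Ballots ranking Blum above Janssen: 5 + 1 + 3 + 8 + 3 + 1 = 21.
Ballots ranking Janssen above Blum: 25 − 21 = 4.
Blum wins the head-to-head 21–4.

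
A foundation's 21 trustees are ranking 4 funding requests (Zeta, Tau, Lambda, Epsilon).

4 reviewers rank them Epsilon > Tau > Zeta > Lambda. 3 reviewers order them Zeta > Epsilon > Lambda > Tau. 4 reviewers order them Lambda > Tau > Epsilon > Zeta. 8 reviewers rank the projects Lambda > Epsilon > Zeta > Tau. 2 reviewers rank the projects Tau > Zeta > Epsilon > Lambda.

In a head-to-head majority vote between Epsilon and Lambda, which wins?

Lambda

Ballots ranking Epsilon above Lambda: 4 + 3 + 2 = 9.
Ballots ranking Lambda above Epsilon: 21 − 9 = 12.
Lambda wins the head-to-head 12–9.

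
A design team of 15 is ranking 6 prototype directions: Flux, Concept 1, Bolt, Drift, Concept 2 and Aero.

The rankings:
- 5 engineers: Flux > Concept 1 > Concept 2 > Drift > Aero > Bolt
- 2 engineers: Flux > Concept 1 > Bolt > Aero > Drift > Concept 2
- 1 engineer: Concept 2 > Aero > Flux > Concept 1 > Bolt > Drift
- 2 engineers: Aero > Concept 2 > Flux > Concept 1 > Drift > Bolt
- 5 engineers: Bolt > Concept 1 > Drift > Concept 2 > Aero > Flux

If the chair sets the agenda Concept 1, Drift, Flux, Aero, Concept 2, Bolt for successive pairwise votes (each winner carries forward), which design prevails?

Concept 2

Round 1: Concept 1 vs Drift — 15–0, Concept 1 advances.
Round 2: Concept 1 vs Flux — 5–10, Flux advances.
Round 3: Flux vs Aero — 7–8, Aero advances.
Round 4: Aero vs Concept 2 — 4–11, Concept 2 advances.
Round 5: Concept 2 vs Bolt — 8–7, Concept 2 advances.
The agenda winner is Concept 2.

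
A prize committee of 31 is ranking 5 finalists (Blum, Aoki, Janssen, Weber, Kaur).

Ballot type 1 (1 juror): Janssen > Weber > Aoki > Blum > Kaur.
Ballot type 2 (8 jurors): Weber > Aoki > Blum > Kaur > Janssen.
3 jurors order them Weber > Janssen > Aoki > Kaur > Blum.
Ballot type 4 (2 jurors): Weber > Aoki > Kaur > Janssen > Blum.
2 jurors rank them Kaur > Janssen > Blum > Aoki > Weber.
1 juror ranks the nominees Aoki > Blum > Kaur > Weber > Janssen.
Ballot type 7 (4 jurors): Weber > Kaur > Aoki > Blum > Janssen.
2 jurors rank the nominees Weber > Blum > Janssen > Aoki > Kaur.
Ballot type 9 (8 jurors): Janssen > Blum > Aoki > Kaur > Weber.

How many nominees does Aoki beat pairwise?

Aoki against each rival (31 jurors):
Aoki vs Blum: Aoki, 19–12.
Aoki vs Janssen: Aoki is ranked higher on 8+2+1+4 = 15 ballots, Janssen on 16. Janssen wins 16–15.
Aoki vs Weber: Weber wins 20–11.
Aoki vs Kaur: Aoki preferred on 25 ballots; Aoki wins 25–6.
Aoki beats Blum, Kaur; loses to Janssen, Weber — 2 pairwise wins.

2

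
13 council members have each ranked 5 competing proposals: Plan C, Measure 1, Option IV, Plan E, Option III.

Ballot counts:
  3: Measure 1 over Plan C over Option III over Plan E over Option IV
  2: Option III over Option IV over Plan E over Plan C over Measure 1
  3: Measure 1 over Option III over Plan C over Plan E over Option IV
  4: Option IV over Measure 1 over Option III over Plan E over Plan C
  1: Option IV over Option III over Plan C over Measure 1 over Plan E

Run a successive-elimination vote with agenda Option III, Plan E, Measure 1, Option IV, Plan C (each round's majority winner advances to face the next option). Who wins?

Option IV

Round 1: Option III vs Plan E — 13–0, Option III advances.
Round 2: Option III vs Measure 1 — 3–10, Measure 1 advances.
Round 3: Measure 1 vs Option IV — 6–7, Option IV advances.
Round 4: Option IV vs Plan C — 7–6, Option IV advances.
The agenda winner is Option IV.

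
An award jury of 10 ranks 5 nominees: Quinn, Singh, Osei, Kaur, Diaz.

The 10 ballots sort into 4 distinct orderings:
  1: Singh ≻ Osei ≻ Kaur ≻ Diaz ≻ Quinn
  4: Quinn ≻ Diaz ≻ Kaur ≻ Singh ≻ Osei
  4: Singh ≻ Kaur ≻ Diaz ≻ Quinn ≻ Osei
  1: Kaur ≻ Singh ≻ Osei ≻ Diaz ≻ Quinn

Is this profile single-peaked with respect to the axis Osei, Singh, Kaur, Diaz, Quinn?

yes

Axis positions: Osei=1, Singh=2, Kaur=3, Diaz=4, Quinn=5.
Type 1 (peak Singh at position 2): ranking walks positions 2-1-3-4-5, expanding outward from the peak — single-peaked.
Type 2 (peak Quinn at position 5): ranking walks positions 5-4-3-2-1, expanding outward from the peak — single-peaked.
Type 3 (peak Singh at position 2): ranking walks positions 2-3-4-5-1, expanding outward from the peak — single-peaked.
Type 4 (peak Kaur at position 3): ranking walks positions 3-2-1-4-5, expanding outward from the peak — single-peaked.
Every ranking is single-peaked on this axis.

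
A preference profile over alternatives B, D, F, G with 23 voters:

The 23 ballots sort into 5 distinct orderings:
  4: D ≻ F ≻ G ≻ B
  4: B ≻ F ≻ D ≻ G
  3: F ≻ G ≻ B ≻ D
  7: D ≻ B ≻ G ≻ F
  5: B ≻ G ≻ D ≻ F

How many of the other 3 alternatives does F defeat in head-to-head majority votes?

0

F against each rival (23 voters):
F–B: B 16–7.
F–D: D 16–7.
F vs G: 11 to 12, G.
F beats no one; loses to B, D, G — 0 pairwise wins.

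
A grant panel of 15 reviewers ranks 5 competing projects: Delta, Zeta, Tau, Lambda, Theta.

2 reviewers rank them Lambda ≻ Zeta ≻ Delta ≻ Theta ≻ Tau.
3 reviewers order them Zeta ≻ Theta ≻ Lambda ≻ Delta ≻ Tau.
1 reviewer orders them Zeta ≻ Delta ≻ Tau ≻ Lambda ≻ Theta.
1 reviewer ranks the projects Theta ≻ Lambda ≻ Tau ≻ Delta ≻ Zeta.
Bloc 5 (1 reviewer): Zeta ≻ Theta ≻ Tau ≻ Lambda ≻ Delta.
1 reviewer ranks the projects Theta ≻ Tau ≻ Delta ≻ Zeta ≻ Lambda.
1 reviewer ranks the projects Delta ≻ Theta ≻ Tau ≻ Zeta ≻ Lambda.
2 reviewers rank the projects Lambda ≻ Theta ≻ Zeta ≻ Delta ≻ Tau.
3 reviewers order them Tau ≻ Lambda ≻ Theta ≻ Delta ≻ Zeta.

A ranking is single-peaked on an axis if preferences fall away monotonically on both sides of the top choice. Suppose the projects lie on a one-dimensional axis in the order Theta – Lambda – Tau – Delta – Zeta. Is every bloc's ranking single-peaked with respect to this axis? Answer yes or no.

Axis positions: Theta=1, Lambda=2, Tau=3, Delta=4, Zeta=5.
Bloc 1: ranking walks positions 2-5-4-1-3; Zeta is ranked above Tau even though Tau lies between Zeta and the peak Lambda on the axis — preferences dip and rise again. Not single-peaked.
Bloc 2: ranking walks positions 5-1-2-4-3; Theta is ranked above Delta even though Delta lies between Theta and the peak Zeta on the axis — preferences dip and rise again. Not single-peaked.
Bloc 3 (peak Zeta at position 5): ranking walks positions 5-4-3-2-1, expanding outward from the peak — single-peaked.
Bloc 4 (peak Theta at position 1): ranking walks positions 1-2-3-4-5, expanding outward from the peak — single-peaked.
Bloc 5: ranking walks positions 5-1-3-2-4; Theta is ranked above Delta even though Delta lies between Theta and the peak Zeta on the axis — preferences dip and rise again. Not single-peaked.
Bloc 6: ranking walks positions 1-3-4-5-2; Tau is ranked above Lambda even though Lambda lies between Tau and the peak Theta on the axis — preferences dip and rise again. Not single-peaked.
Bloc 7: ranking walks positions 4-1-3-5-2; Theta is ranked above Tau even though Tau lies between Theta and the peak Delta on the axis — preferences dip and rise again. Not single-peaked.
Bloc 8: ranking walks positions 2-1-5-4-3; Zeta is ranked above Tau even though Tau lies between Zeta and the peak Lambda on the axis — preferences dip and rise again. Not single-peaked.
Bloc 9 (peak Tau at position 3): ranking walks positions 3-2-1-4-5, expanding outward from the peak — single-peaked.
Bloc 1 violates single-peakedness, so the profile is not single-peaked on this axis.

no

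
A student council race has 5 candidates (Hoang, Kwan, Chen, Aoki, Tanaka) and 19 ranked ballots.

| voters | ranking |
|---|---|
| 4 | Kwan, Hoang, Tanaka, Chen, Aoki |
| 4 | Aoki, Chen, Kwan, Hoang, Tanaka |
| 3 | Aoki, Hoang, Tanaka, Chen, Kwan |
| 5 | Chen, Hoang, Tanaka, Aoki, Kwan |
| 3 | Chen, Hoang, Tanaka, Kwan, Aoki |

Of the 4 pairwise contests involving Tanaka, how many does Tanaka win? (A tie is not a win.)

Tanaka against each rival (19 voters):
Tanaka–Hoang: Hoang 19–0.
Tanaka vs Kwan: Tanaka wins 11–8.
Tanaka vs Chen: Tanaka preferred on 4+3 = 7 ballots; Chen wins 12–7.
Tanaka vs Aoki: Tanaka is ranked higher on 4+5+3 = 12 ballots, Aoki on 7. Tanaka wins 12–7.
Tanaka beats Kwan, Aoki; loses to Hoang, Chen — 2 pairwise wins.

2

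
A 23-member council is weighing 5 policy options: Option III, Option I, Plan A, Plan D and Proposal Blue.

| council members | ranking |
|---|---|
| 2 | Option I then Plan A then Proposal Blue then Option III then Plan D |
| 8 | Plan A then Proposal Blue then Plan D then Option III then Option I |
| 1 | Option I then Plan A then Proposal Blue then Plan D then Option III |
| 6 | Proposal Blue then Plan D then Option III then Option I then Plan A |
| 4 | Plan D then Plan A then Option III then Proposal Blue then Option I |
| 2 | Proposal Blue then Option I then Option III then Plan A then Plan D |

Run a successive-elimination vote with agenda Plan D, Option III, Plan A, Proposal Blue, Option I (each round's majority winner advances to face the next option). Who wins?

Plan A

Round 1: Plan D vs Option III — 19–4, Plan D advances.
Round 2: Plan D vs Plan A — 10–13, Plan A advances.
Round 3: Plan A vs Proposal Blue — 15–8, Plan A advances.
Round 4: Plan A vs Option I — 12–11, Plan A advances.
Plan A survives the agenda.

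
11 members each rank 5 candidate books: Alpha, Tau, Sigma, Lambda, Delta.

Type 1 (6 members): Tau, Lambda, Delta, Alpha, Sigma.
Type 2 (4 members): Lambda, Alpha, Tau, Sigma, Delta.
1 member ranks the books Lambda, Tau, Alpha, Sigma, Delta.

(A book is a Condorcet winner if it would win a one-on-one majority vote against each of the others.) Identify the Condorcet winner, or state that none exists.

Tau

Head-to-head results (11 members):
Alpha vs Tau: Tau, 7–4.
Alpha–Sigma: Alpha 11–0.
Alpha vs Lambda: Lambda wins 11–0.
Alpha–Delta: Delta 6–5.
Tau vs Sigma: Tau wins 11–0.
Tau vs Lambda: Tau, 6–5.
Tau vs Delta: Tau wins 11–0.
Sigma vs Lambda: Lambda wins 11–0.
Sigma–Delta: Delta 6–5.
Lambda–Delta: Lambda 11–0.
Tau defeats every rival head-to-head and is the Condorcet winner.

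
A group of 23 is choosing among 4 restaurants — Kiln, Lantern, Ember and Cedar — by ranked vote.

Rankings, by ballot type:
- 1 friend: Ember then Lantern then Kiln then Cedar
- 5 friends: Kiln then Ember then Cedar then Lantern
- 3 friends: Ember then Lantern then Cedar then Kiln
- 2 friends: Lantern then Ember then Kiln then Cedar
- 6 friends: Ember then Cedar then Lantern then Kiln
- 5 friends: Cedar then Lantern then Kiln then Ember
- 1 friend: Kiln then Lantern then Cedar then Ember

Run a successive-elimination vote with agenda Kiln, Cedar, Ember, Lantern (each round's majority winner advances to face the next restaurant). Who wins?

Round 1: Kiln vs Cedar — 9–14, Cedar advances.
Round 2: Cedar vs Ember — 6–17, Ember advances.
Round 3: Ember vs Lantern — 15–8, Ember advances.
Ember survives the agenda.

Ember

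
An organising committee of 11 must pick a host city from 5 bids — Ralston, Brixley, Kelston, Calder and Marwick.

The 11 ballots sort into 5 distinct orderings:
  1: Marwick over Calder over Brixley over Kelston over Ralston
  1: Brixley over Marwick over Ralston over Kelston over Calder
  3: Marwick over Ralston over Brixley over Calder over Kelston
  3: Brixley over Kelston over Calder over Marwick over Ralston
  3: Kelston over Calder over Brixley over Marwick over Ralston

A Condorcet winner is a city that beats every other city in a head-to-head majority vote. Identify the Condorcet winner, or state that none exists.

Head-to-head results (11 organisers):
Ralston vs Brixley: 3 for Ralston, 8 for Brixley — Brixley by 8–3.
Ralston–Kelston: Kelston 7–4.
Ralston vs Calder: 4 to 7, Calder.
Ralston vs Marwick: Marwick, 11–0.
Brixley–Kelston: Brixley 8–3.
Brixley vs Calder: Brixley wins 7–4.
Brixley–Marwick: Brixley 7–4.
Kelston vs Calder: Kelston preferred on 1+3+3 = 7 ballots; Kelston wins 7–4.
Kelston vs Marwick: Kelston, 6–5.
Calder–Marwick: Calder 6–5.
Brixley defeats every rival head-to-head and is the Condorcet winner.

Brixley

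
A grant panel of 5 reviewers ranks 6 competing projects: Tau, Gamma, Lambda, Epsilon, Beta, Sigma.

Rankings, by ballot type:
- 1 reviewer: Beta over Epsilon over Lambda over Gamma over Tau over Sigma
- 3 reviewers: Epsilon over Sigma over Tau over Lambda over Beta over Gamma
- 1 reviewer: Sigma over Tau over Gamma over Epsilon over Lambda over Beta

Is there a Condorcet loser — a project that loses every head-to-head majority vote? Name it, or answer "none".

Pairwise majorities:
Tau vs Gamma: Tau, 4–1.
Tau vs Lambda: Tau, 4–1.
Tau vs Epsilon: Tau preferred on 1 ballot; Epsilon wins 4–1.
Tau vs Beta: Tau, 4–1.
Tau vs Sigma: Sigma wins 4–1.
Gamma vs Lambda: Gamma is ranked higher on 1 ballot, Lambda on 4. Lambda wins 4–1.
Gamma vs Epsilon: 1 for Gamma, 4 for Epsilon — Epsilon by 4–1.
Gamma vs Beta: Beta, 4–1.
Gamma vs Sigma: 1 to 4, Sigma.
Lambda vs Epsilon: 0 to 5, Epsilon.
Lambda vs Beta: Lambda, 4–1.
Lambda vs Sigma: Lambda preferred on 1 ballot; Sigma wins 4–1.
Epsilon vs Beta: 4 to 1, Epsilon.
Epsilon vs Sigma: 1+3 = 4 for Epsilon, 1 for Sigma — Epsilon by 4–1.
Beta vs Sigma: Sigma, 4–1.
Only Gamma has no wins; Gamma is the Condorcet loser.

Gamma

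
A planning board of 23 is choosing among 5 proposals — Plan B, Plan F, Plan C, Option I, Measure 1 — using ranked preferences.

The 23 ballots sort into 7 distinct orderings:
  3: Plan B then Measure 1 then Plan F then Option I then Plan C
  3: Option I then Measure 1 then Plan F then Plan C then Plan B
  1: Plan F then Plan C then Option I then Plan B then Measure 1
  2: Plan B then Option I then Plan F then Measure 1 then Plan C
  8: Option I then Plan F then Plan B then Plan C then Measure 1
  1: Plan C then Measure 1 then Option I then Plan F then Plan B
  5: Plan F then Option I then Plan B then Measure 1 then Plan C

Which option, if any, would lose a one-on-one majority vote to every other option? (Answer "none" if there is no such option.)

Plan C

Pairwise majorities:
Plan B–Plan F: Plan F 18–5.
Plan B vs Plan C: 18 to 5, Plan B.
Plan B vs Option I: Option I wins 18–5.
Plan B vs Measure 1: Plan B is ranked higher on 3+1+2+8+5 = 19 ballots, Measure 1 on 4. Plan B wins 19–4.
Plan F vs Plan C: 22 to 1, Plan F.
Plan F vs Option I: 9 to 14, Option I.
Plan F–Measure 1: Plan F 16–7.
Plan C vs Option I: 2 to 21, Option I.
Plan C vs Measure 1: Measure 1, 13–10.
Option I–Measure 1: Option I 19–4.
Only Plan C has no wins; Plan C is the Condorcet loser.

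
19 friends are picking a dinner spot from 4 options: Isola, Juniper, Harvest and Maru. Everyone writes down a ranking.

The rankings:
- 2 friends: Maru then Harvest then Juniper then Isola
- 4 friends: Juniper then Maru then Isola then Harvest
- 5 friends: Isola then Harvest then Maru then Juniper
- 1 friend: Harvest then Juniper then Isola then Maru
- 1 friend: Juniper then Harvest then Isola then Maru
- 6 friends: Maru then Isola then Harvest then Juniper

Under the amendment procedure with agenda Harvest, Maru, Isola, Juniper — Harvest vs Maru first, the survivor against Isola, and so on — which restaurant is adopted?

Round 1: Harvest vs Maru — 7–12, Maru advances.
Round 2: Maru vs Isola — 12–7, Maru advances.
Round 3: Maru vs Juniper — 13–6, Maru advances.
The agenda winner is Maru.

Maru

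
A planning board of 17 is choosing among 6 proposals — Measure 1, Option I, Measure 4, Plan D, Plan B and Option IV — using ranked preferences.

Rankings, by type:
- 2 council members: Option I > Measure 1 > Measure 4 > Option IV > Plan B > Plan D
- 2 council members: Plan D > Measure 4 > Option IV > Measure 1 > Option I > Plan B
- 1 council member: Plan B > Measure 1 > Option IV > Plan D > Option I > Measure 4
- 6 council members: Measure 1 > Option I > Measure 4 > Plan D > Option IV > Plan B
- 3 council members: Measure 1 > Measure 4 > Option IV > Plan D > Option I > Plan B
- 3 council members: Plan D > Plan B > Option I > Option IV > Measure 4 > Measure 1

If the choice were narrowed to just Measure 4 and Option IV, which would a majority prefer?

Measure 4

Ballots ranking Measure 4 above Option IV: 2 + 2 + 6 + 3 = 13.
Ballots ranking Option IV above Measure 4: 17 − 13 = 4.
Measure 4 wins the head-to-head 13–4.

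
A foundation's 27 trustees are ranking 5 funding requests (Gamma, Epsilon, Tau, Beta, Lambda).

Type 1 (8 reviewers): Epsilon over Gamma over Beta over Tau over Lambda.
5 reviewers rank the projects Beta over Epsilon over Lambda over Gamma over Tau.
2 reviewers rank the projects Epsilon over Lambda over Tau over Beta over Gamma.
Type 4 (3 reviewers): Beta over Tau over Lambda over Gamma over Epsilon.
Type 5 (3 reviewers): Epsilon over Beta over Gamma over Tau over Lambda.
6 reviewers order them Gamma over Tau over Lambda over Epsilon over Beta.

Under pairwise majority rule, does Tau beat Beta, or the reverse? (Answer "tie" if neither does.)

Beta

Ballots ranking Tau above Beta: 2 + 6 = 8.
Ballots ranking Beta above Tau: 27 − 8 = 19.
Beta wins the head-to-head 19–8.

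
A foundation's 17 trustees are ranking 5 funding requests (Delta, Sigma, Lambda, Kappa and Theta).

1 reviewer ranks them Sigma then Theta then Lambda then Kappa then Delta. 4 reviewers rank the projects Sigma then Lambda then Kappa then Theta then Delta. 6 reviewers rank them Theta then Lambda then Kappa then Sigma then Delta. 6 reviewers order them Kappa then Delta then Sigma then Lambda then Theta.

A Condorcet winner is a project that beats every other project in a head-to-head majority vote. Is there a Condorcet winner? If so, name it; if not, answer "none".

none

Pairwise majorities:
Delta vs Sigma: Sigma, 11–6.
Delta vs Lambda: 6 for Delta, 11 for Lambda — Lambda by 11–6.
Delta vs Kappa: Kappa wins 17–0.
Delta vs Theta: Theta wins 11–6.
Sigma–Lambda: Sigma 11–6.
Sigma vs Kappa: Kappa, 12–5.
Sigma vs Theta: Sigma is ranked higher on 1+4+6 = 11 ballots, Theta on 6. Sigma wins 11–6.
Lambda vs Kappa: 11 to 6, Lambda.
Lambda vs Theta: Lambda preferred on 4+6 = 10 ballots; Lambda wins 10–7.
Kappa vs Theta: Kappa preferred on 4+6 = 10 ballots; Kappa wins 10–7.
Each project drops at least one matchup (Delta loses to Sigma; Sigma loses to Kappa; Lambda loses to Sigma; Kappa loses to Lambda; Theta loses to Sigma); the cycle Sigma beats Lambda beats Kappa beats Sigma rules out a Condorcet winner.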